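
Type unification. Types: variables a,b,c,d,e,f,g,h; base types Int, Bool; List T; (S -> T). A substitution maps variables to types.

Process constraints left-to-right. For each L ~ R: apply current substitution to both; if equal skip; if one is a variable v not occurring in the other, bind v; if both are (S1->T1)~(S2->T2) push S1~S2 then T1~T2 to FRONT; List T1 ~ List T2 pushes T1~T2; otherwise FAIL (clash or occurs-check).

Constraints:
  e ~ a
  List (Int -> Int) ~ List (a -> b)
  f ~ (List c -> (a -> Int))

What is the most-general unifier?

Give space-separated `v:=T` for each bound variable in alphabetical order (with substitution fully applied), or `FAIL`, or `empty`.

Answer: a:=Int b:=Int e:=Int f:=(List c -> (Int -> Int))

Derivation:
step 1: unify e ~ a  [subst: {-} | 2 pending]
  bind e := a
step 2: unify List (Int -> Int) ~ List (a -> b)  [subst: {e:=a} | 1 pending]
  -> decompose List: push (Int -> Int)~(a -> b)
step 3: unify (Int -> Int) ~ (a -> b)  [subst: {e:=a} | 1 pending]
  -> decompose arrow: push Int~a, Int~b
step 4: unify Int ~ a  [subst: {e:=a} | 2 pending]
  bind a := Int
step 5: unify Int ~ b  [subst: {e:=a, a:=Int} | 1 pending]
  bind b := Int
step 6: unify f ~ (List c -> (Int -> Int))  [subst: {e:=a, a:=Int, b:=Int} | 0 pending]
  bind f := (List c -> (Int -> Int))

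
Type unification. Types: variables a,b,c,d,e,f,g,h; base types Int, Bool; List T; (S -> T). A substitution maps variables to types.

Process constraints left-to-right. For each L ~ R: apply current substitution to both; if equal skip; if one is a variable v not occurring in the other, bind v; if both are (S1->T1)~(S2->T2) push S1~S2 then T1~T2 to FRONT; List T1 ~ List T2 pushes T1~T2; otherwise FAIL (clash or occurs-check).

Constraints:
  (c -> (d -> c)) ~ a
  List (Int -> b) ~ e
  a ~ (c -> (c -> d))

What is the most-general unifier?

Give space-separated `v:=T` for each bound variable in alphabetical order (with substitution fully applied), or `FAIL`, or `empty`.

Answer: a:=(c -> (c -> c)) d:=c e:=List (Int -> b)

Derivation:
step 1: unify (c -> (d -> c)) ~ a  [subst: {-} | 2 pending]
  bind a := (c -> (d -> c))
step 2: unify List (Int -> b) ~ e  [subst: {a:=(c -> (d -> c))} | 1 pending]
  bind e := List (Int -> b)
step 3: unify (c -> (d -> c)) ~ (c -> (c -> d))  [subst: {a:=(c -> (d -> c)), e:=List (Int -> b)} | 0 pending]
  -> decompose arrow: push c~c, (d -> c)~(c -> d)
step 4: unify c ~ c  [subst: {a:=(c -> (d -> c)), e:=List (Int -> b)} | 1 pending]
  -> identical, skip
step 5: unify (d -> c) ~ (c -> d)  [subst: {a:=(c -> (d -> c)), e:=List (Int -> b)} | 0 pending]
  -> decompose arrow: push d~c, c~d
step 6: unify d ~ c  [subst: {a:=(c -> (d -> c)), e:=List (Int -> b)} | 1 pending]
  bind d := c
step 7: unify c ~ c  [subst: {a:=(c -> (d -> c)), e:=List (Int -> b), d:=c} | 0 pending]
  -> identical, skip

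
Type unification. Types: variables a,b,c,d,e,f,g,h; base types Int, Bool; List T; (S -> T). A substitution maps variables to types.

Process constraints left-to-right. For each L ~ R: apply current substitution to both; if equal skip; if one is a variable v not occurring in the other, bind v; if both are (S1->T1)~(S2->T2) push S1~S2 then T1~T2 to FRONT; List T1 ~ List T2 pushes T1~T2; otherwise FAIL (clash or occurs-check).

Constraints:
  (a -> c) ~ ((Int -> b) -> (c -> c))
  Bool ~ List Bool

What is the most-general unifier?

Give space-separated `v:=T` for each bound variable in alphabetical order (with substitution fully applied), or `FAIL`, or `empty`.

step 1: unify (a -> c) ~ ((Int -> b) -> (c -> c))  [subst: {-} | 1 pending]
  -> decompose arrow: push a~(Int -> b), c~(c -> c)
step 2: unify a ~ (Int -> b)  [subst: {-} | 2 pending]
  bind a := (Int -> b)
step 3: unify c ~ (c -> c)  [subst: {a:=(Int -> b)} | 1 pending]
  occurs-check fail: c in (c -> c)

Answer: FAIL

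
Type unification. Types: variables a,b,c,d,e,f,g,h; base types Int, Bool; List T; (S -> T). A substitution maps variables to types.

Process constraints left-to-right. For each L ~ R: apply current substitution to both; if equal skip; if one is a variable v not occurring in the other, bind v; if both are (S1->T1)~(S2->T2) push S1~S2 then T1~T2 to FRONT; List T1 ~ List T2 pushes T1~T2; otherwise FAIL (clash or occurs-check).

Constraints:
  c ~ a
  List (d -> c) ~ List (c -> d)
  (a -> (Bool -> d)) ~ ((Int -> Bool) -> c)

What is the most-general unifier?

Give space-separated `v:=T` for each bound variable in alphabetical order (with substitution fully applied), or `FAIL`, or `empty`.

step 1: unify c ~ a  [subst: {-} | 2 pending]
  bind c := a
step 2: unify List (d -> a) ~ List (a -> d)  [subst: {c:=a} | 1 pending]
  -> decompose List: push (d -> a)~(a -> d)
step 3: unify (d -> a) ~ (a -> d)  [subst: {c:=a} | 1 pending]
  -> decompose arrow: push d~a, a~d
step 4: unify d ~ a  [subst: {c:=a} | 2 pending]
  bind d := a
step 5: unify a ~ a  [subst: {c:=a, d:=a} | 1 pending]
  -> identical, skip
step 6: unify (a -> (Bool -> a)) ~ ((Int -> Bool) -> a)  [subst: {c:=a, d:=a} | 0 pending]
  -> decompose arrow: push a~(Int -> Bool), (Bool -> a)~a
step 7: unify a ~ (Int -> Bool)  [subst: {c:=a, d:=a} | 1 pending]
  bind a := (Int -> Bool)
step 8: unify (Bool -> (Int -> Bool)) ~ (Int -> Bool)  [subst: {c:=a, d:=a, a:=(Int -> Bool)} | 0 pending]
  -> decompose arrow: push Bool~Int, (Int -> Bool)~Bool
step 9: unify Bool ~ Int  [subst: {c:=a, d:=a, a:=(Int -> Bool)} | 1 pending]
  clash: Bool vs Int

Answer: FAIL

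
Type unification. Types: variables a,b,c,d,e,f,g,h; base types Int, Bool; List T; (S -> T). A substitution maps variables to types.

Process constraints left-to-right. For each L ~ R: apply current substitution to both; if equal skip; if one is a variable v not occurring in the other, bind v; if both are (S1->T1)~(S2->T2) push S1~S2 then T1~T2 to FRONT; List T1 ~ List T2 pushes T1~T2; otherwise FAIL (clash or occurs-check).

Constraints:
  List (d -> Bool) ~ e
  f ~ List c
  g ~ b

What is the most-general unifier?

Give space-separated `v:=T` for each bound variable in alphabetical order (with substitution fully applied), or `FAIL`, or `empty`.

step 1: unify List (d -> Bool) ~ e  [subst: {-} | 2 pending]
  bind e := List (d -> Bool)
step 2: unify f ~ List c  [subst: {e:=List (d -> Bool)} | 1 pending]
  bind f := List c
step 3: unify g ~ b  [subst: {e:=List (d -> Bool), f:=List c} | 0 pending]
  bind g := b

Answer: e:=List (d -> Bool) f:=List c g:=b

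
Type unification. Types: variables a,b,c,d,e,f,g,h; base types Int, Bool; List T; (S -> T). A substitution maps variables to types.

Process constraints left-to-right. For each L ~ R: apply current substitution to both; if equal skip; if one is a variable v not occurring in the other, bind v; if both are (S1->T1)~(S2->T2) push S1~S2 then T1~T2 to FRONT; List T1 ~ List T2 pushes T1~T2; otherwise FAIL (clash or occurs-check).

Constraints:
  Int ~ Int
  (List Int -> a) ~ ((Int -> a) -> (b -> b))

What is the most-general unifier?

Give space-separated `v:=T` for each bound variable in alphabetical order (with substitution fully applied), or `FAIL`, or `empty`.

Answer: FAIL

Derivation:
step 1: unify Int ~ Int  [subst: {-} | 1 pending]
  -> identical, skip
step 2: unify (List Int -> a) ~ ((Int -> a) -> (b -> b))  [subst: {-} | 0 pending]
  -> decompose arrow: push List Int~(Int -> a), a~(b -> b)
step 3: unify List Int ~ (Int -> a)  [subst: {-} | 1 pending]
  clash: List Int vs (Int -> a)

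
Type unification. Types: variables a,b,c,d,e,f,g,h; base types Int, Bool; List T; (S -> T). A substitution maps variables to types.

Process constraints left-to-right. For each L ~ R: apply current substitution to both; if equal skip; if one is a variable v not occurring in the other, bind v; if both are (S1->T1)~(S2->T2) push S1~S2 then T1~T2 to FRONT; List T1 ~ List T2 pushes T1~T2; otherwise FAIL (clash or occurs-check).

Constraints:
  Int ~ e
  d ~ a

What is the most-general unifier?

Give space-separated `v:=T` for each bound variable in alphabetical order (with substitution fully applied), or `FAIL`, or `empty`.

step 1: unify Int ~ e  [subst: {-} | 1 pending]
  bind e := Int
step 2: unify d ~ a  [subst: {e:=Int} | 0 pending]
  bind d := a

Answer: d:=a e:=Int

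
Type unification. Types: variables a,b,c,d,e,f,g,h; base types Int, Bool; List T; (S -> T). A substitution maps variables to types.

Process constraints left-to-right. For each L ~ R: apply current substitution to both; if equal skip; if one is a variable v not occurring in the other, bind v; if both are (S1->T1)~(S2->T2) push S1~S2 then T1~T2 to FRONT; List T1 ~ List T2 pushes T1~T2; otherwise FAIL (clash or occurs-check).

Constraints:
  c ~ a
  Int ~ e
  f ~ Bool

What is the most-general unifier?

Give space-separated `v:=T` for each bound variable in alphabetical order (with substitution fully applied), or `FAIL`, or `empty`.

step 1: unify c ~ a  [subst: {-} | 2 pending]
  bind c := a
step 2: unify Int ~ e  [subst: {c:=a} | 1 pending]
  bind e := Int
step 3: unify f ~ Bool  [subst: {c:=a, e:=Int} | 0 pending]
  bind f := Bool

Answer: c:=a e:=Int f:=Bool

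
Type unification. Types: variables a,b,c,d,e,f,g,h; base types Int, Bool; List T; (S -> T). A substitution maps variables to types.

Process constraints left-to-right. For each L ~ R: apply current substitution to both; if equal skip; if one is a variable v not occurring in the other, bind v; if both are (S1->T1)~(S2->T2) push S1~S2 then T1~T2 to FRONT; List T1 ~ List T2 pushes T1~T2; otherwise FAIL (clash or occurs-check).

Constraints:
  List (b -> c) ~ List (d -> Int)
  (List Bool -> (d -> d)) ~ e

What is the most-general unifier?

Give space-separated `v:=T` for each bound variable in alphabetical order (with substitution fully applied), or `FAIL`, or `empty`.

Answer: b:=d c:=Int e:=(List Bool -> (d -> d))

Derivation:
step 1: unify List (b -> c) ~ List (d -> Int)  [subst: {-} | 1 pending]
  -> decompose List: push (b -> c)~(d -> Int)
step 2: unify (b -> c) ~ (d -> Int)  [subst: {-} | 1 pending]
  -> decompose arrow: push b~d, c~Int
step 3: unify b ~ d  [subst: {-} | 2 pending]
  bind b := d
step 4: unify c ~ Int  [subst: {b:=d} | 1 pending]
  bind c := Int
step 5: unify (List Bool -> (d -> d)) ~ e  [subst: {b:=d, c:=Int} | 0 pending]
  bind e := (List Bool -> (d -> d))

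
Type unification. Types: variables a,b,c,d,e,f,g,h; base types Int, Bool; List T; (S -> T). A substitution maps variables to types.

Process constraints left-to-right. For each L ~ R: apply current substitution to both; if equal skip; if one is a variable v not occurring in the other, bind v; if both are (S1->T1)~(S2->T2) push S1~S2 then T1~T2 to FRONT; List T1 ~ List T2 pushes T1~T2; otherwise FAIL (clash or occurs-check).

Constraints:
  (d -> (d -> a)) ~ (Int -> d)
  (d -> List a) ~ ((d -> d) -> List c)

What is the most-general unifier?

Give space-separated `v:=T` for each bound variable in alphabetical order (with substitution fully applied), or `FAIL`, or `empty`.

Answer: FAIL

Derivation:
step 1: unify (d -> (d -> a)) ~ (Int -> d)  [subst: {-} | 1 pending]
  -> decompose arrow: push d~Int, (d -> a)~d
step 2: unify d ~ Int  [subst: {-} | 2 pending]
  bind d := Int
step 3: unify (Int -> a) ~ Int  [subst: {d:=Int} | 1 pending]
  clash: (Int -> a) vs Int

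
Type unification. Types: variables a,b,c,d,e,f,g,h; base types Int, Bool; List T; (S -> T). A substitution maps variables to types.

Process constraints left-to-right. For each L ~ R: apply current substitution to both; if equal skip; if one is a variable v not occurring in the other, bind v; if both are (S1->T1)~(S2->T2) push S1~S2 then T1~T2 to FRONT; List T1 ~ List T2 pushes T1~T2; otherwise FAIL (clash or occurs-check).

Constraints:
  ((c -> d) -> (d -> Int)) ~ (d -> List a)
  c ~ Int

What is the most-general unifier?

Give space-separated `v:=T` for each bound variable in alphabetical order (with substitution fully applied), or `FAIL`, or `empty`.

step 1: unify ((c -> d) -> (d -> Int)) ~ (d -> List a)  [subst: {-} | 1 pending]
  -> decompose arrow: push (c -> d)~d, (d -> Int)~List a
step 2: unify (c -> d) ~ d  [subst: {-} | 2 pending]
  occurs-check fail

Answer: FAIL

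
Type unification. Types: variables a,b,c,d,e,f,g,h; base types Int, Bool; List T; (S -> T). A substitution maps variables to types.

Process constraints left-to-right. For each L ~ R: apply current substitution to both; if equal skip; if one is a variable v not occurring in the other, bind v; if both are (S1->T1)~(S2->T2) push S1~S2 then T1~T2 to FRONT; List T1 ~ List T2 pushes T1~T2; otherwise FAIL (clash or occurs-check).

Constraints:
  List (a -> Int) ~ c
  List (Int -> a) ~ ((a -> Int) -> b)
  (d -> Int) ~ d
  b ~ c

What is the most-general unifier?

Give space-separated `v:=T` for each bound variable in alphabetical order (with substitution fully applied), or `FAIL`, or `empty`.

step 1: unify List (a -> Int) ~ c  [subst: {-} | 3 pending]
  bind c := List (a -> Int)
step 2: unify List (Int -> a) ~ ((a -> Int) -> b)  [subst: {c:=List (a -> Int)} | 2 pending]
  clash: List (Int -> a) vs ((a -> Int) -> b)

Answer: FAIL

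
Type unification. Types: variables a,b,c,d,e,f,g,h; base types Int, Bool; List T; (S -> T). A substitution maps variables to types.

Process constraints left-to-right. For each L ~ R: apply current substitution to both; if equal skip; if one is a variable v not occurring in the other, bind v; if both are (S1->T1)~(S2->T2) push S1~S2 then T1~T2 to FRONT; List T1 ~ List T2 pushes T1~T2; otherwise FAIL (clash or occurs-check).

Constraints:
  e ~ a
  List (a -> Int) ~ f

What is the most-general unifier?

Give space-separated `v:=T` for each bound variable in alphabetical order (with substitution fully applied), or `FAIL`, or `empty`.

Answer: e:=a f:=List (a -> Int)

Derivation:
step 1: unify e ~ a  [subst: {-} | 1 pending]
  bind e := a
step 2: unify List (a -> Int) ~ f  [subst: {e:=a} | 0 pending]
  bind f := List (a -> Int)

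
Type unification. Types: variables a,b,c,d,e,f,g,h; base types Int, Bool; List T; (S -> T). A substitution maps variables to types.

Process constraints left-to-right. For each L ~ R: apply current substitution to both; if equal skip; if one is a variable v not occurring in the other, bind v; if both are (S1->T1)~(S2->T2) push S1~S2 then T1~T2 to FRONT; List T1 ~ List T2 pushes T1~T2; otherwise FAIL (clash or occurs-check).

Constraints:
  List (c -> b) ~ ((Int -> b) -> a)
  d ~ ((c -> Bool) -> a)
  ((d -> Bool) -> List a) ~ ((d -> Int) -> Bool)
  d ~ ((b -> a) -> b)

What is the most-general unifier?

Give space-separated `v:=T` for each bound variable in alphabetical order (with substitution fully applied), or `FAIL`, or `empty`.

Answer: FAIL

Derivation:
step 1: unify List (c -> b) ~ ((Int -> b) -> a)  [subst: {-} | 3 pending]
  clash: List (c -> b) vs ((Int -> b) -> a)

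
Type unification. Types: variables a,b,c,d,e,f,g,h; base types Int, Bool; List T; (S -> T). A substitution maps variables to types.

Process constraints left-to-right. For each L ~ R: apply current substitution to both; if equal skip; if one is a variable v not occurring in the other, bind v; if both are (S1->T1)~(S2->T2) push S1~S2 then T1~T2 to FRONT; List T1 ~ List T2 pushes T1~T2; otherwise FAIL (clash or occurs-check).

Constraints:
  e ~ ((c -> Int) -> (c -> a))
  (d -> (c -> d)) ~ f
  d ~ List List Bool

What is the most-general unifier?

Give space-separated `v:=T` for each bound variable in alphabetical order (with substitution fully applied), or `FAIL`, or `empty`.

step 1: unify e ~ ((c -> Int) -> (c -> a))  [subst: {-} | 2 pending]
  bind e := ((c -> Int) -> (c -> a))
step 2: unify (d -> (c -> d)) ~ f  [subst: {e:=((c -> Int) -> (c -> a))} | 1 pending]
  bind f := (d -> (c -> d))
step 3: unify d ~ List List Bool  [subst: {e:=((c -> Int) -> (c -> a)), f:=(d -> (c -> d))} | 0 pending]
  bind d := List List Bool

Answer: d:=List List Bool e:=((c -> Int) -> (c -> a)) f:=(List List Bool -> (c -> List List Bool))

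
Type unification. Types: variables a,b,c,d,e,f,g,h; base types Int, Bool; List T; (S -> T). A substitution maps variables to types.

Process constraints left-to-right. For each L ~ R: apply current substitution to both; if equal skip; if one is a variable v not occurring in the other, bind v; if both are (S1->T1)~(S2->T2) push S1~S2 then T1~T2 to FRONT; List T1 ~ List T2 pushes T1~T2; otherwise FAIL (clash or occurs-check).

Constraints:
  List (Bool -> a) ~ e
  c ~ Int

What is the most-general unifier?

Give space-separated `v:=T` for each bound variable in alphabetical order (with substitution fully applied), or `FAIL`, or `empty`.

step 1: unify List (Bool -> a) ~ e  [subst: {-} | 1 pending]
  bind e := List (Bool -> a)
step 2: unify c ~ Int  [subst: {e:=List (Bool -> a)} | 0 pending]
  bind c := Int

Answer: c:=Int e:=List (Bool -> a)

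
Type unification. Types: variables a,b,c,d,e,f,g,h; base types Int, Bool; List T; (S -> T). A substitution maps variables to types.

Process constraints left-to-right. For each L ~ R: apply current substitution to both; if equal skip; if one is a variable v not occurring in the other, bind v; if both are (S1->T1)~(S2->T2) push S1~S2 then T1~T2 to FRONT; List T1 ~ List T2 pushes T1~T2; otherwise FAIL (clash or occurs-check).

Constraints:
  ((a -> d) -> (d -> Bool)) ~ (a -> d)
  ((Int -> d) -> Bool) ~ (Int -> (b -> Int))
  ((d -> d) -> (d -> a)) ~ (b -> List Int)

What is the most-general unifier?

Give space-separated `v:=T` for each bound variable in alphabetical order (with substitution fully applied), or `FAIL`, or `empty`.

Answer: FAIL

Derivation:
step 1: unify ((a -> d) -> (d -> Bool)) ~ (a -> d)  [subst: {-} | 2 pending]
  -> decompose arrow: push (a -> d)~a, (d -> Bool)~d
step 2: unify (a -> d) ~ a  [subst: {-} | 3 pending]
  occurs-check fail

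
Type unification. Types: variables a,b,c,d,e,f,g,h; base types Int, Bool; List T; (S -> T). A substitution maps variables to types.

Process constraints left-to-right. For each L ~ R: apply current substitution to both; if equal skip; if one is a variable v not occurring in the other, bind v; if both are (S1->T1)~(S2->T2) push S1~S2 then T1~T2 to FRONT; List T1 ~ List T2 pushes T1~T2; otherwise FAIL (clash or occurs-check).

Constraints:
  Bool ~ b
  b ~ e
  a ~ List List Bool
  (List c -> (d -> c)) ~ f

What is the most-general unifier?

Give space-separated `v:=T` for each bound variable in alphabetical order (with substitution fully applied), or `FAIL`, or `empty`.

Answer: a:=List List Bool b:=Bool e:=Bool f:=(List c -> (d -> c))

Derivation:
step 1: unify Bool ~ b  [subst: {-} | 3 pending]
  bind b := Bool
step 2: unify Bool ~ e  [subst: {b:=Bool} | 2 pending]
  bind e := Bool
step 3: unify a ~ List List Bool  [subst: {b:=Bool, e:=Bool} | 1 pending]
  bind a := List List Bool
step 4: unify (List c -> (d -> c)) ~ f  [subst: {b:=Bool, e:=Bool, a:=List List Bool} | 0 pending]
  bind f := (List c -> (d -> c))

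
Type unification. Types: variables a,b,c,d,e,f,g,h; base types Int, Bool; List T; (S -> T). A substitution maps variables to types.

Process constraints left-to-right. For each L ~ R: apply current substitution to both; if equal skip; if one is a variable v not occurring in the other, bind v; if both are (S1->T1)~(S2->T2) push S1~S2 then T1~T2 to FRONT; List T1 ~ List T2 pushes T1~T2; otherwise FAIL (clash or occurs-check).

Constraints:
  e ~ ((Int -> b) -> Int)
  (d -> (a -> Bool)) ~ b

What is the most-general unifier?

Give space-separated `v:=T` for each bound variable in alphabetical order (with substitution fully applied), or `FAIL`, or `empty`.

step 1: unify e ~ ((Int -> b) -> Int)  [subst: {-} | 1 pending]
  bind e := ((Int -> b) -> Int)
step 2: unify (d -> (a -> Bool)) ~ b  [subst: {e:=((Int -> b) -> Int)} | 0 pending]
  bind b := (d -> (a -> Bool))

Answer: b:=(d -> (a -> Bool)) e:=((Int -> (d -> (a -> Bool))) -> Int)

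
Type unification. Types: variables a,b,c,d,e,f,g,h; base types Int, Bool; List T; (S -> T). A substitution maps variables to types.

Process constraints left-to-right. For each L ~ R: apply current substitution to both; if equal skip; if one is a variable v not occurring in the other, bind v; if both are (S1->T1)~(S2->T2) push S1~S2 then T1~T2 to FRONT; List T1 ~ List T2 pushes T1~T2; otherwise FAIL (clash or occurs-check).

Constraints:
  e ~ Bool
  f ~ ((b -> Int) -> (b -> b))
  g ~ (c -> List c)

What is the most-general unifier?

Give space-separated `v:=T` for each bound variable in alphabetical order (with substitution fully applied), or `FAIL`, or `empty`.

Answer: e:=Bool f:=((b -> Int) -> (b -> b)) g:=(c -> List c)

Derivation:
step 1: unify e ~ Bool  [subst: {-} | 2 pending]
  bind e := Bool
step 2: unify f ~ ((b -> Int) -> (b -> b))  [subst: {e:=Bool} | 1 pending]
  bind f := ((b -> Int) -> (b -> b))
step 3: unify g ~ (c -> List c)  [subst: {e:=Bool, f:=((b -> Int) -> (b -> b))} | 0 pending]
  bind g := (c -> List c)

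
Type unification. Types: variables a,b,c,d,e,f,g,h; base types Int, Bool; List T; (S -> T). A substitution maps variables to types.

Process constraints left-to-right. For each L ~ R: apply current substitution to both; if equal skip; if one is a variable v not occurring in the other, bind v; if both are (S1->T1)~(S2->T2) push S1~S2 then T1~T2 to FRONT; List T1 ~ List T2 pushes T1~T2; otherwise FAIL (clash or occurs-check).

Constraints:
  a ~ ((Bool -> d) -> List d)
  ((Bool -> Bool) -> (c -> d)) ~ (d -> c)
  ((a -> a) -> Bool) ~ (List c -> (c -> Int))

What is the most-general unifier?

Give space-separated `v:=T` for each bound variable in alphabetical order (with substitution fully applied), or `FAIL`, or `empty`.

Answer: FAIL

Derivation:
step 1: unify a ~ ((Bool -> d) -> List d)  [subst: {-} | 2 pending]
  bind a := ((Bool -> d) -> List d)
step 2: unify ((Bool -> Bool) -> (c -> d)) ~ (d -> c)  [subst: {a:=((Bool -> d) -> List d)} | 1 pending]
  -> decompose arrow: push (Bool -> Bool)~d, (c -> d)~c
step 3: unify (Bool -> Bool) ~ d  [subst: {a:=((Bool -> d) -> List d)} | 2 pending]
  bind d := (Bool -> Bool)
step 4: unify (c -> (Bool -> Bool)) ~ c  [subst: {a:=((Bool -> d) -> List d), d:=(Bool -> Bool)} | 1 pending]
  occurs-check fail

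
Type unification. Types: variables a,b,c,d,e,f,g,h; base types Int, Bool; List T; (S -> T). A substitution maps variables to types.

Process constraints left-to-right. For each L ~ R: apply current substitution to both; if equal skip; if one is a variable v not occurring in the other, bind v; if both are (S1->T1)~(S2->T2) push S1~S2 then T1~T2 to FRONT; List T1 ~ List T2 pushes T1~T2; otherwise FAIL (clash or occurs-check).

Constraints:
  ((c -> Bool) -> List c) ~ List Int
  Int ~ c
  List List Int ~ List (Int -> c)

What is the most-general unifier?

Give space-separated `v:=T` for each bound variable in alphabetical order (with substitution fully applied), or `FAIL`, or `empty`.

step 1: unify ((c -> Bool) -> List c) ~ List Int  [subst: {-} | 2 pending]
  clash: ((c -> Bool) -> List c) vs List Int

Answer: FAIL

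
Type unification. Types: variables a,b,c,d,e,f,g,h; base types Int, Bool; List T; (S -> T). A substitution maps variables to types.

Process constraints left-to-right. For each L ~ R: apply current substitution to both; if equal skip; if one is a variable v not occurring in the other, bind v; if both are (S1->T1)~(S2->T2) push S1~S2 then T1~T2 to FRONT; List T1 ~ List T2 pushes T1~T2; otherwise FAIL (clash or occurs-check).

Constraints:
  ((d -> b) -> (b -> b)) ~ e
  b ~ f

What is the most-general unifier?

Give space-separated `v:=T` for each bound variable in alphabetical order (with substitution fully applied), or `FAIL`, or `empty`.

step 1: unify ((d -> b) -> (b -> b)) ~ e  [subst: {-} | 1 pending]
  bind e := ((d -> b) -> (b -> b))
step 2: unify b ~ f  [subst: {e:=((d -> b) -> (b -> b))} | 0 pending]
  bind b := f

Answer: b:=f e:=((d -> f) -> (f -> f))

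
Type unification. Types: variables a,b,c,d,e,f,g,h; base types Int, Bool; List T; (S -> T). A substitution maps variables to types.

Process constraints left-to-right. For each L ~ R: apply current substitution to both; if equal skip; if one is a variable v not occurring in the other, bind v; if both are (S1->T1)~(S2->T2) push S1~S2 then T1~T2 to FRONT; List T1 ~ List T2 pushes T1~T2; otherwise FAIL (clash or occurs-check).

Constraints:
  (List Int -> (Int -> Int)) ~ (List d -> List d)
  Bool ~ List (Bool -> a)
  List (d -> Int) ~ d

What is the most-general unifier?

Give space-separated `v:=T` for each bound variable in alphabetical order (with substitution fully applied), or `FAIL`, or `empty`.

Answer: FAIL

Derivation:
step 1: unify (List Int -> (Int -> Int)) ~ (List d -> List d)  [subst: {-} | 2 pending]
  -> decompose arrow: push List Int~List d, (Int -> Int)~List d
step 2: unify List Int ~ List d  [subst: {-} | 3 pending]
  -> decompose List: push Int~d
step 3: unify Int ~ d  [subst: {-} | 3 pending]
  bind d := Int
step 4: unify (Int -> Int) ~ List Int  [subst: {d:=Int} | 2 pending]
  clash: (Int -> Int) vs List Int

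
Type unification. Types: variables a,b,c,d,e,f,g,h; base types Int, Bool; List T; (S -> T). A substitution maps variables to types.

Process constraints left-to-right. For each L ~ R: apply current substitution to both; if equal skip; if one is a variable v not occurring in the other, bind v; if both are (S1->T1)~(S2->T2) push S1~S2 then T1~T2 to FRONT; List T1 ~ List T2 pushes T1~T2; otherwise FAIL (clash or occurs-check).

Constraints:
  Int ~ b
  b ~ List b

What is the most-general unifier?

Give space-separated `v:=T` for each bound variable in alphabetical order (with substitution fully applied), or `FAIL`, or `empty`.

Answer: FAIL

Derivation:
step 1: unify Int ~ b  [subst: {-} | 1 pending]
  bind b := Int
step 2: unify Int ~ List Int  [subst: {b:=Int} | 0 pending]
  clash: Int vs List Int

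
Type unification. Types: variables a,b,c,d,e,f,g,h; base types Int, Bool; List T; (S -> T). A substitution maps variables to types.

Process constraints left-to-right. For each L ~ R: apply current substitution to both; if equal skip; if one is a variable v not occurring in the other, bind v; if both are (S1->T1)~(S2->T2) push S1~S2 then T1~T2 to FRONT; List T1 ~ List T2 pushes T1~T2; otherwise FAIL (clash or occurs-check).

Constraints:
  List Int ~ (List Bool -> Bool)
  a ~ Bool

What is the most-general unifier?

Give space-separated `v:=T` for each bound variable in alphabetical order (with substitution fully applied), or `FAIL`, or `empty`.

step 1: unify List Int ~ (List Bool -> Bool)  [subst: {-} | 1 pending]
  clash: List Int vs (List Bool -> Bool)

Answer: FAIL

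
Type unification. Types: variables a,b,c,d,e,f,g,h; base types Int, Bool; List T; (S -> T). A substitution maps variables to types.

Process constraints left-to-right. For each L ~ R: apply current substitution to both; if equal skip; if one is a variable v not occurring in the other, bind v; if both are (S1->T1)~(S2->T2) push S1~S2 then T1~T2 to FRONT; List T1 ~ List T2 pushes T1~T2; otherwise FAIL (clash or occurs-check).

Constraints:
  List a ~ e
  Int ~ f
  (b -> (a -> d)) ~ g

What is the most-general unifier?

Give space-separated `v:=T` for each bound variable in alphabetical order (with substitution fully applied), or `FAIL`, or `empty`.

Answer: e:=List a f:=Int g:=(b -> (a -> d))

Derivation:
step 1: unify List a ~ e  [subst: {-} | 2 pending]
  bind e := List a
step 2: unify Int ~ f  [subst: {e:=List a} | 1 pending]
  bind f := Int
step 3: unify (b -> (a -> d)) ~ g  [subst: {e:=List a, f:=Int} | 0 pending]
  bind g := (b -> (a -> d))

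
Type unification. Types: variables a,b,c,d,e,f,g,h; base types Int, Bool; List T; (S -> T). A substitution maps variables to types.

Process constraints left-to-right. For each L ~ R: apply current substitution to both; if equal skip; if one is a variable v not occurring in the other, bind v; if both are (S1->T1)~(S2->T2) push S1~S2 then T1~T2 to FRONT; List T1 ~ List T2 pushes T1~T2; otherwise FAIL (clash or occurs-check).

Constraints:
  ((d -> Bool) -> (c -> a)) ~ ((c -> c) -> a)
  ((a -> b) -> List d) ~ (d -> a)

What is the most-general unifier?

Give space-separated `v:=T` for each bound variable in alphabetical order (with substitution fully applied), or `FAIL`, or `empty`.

Answer: FAIL

Derivation:
step 1: unify ((d -> Bool) -> (c -> a)) ~ ((c -> c) -> a)  [subst: {-} | 1 pending]
  -> decompose arrow: push (d -> Bool)~(c -> c), (c -> a)~a
step 2: unify (d -> Bool) ~ (c -> c)  [subst: {-} | 2 pending]
  -> decompose arrow: push d~c, Bool~c
step 3: unify d ~ c  [subst: {-} | 3 pending]
  bind d := c
step 4: unify Bool ~ c  [subst: {d:=c} | 2 pending]
  bind c := Bool
step 5: unify (Bool -> a) ~ a  [subst: {d:=c, c:=Bool} | 1 pending]
  occurs-check fail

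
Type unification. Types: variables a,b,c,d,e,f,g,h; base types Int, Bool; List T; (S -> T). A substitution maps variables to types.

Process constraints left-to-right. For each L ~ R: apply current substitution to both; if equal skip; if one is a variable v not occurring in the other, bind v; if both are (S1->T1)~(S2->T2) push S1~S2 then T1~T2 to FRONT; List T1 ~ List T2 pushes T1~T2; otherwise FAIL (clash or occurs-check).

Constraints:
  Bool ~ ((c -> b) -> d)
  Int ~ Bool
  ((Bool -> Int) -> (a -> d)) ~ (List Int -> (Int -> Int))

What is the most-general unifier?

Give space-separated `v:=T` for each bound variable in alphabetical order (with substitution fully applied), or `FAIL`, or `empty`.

step 1: unify Bool ~ ((c -> b) -> d)  [subst: {-} | 2 pending]
  clash: Bool vs ((c -> b) -> d)

Answer: FAIL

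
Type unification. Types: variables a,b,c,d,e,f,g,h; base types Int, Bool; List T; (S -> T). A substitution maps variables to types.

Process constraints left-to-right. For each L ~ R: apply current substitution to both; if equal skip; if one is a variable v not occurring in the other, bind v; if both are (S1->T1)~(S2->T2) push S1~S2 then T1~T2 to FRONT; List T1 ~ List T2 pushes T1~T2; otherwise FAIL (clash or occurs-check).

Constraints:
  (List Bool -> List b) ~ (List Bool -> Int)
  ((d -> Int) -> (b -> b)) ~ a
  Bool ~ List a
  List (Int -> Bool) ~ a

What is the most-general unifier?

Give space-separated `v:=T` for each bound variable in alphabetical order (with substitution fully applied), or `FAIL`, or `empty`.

Answer: FAIL

Derivation:
step 1: unify (List Bool -> List b) ~ (List Bool -> Int)  [subst: {-} | 3 pending]
  -> decompose arrow: push List Bool~List Bool, List b~Int
step 2: unify List Bool ~ List Bool  [subst: {-} | 4 pending]
  -> identical, skip
step 3: unify List b ~ Int  [subst: {-} | 3 pending]
  clash: List b vs Int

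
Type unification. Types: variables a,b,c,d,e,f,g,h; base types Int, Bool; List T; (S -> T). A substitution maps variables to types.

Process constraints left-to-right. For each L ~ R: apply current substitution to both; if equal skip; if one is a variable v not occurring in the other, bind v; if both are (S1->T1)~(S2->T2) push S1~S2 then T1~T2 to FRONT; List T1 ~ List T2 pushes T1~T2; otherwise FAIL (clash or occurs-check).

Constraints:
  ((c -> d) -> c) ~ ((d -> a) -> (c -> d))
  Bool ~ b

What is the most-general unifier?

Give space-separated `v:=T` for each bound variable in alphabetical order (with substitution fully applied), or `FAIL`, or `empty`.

Answer: FAIL

Derivation:
step 1: unify ((c -> d) -> c) ~ ((d -> a) -> (c -> d))  [subst: {-} | 1 pending]
  -> decompose arrow: push (c -> d)~(d -> a), c~(c -> d)
step 2: unify (c -> d) ~ (d -> a)  [subst: {-} | 2 pending]
  -> decompose arrow: push c~d, d~a
step 3: unify c ~ d  [subst: {-} | 3 pending]
  bind c := d
step 4: unify d ~ a  [subst: {c:=d} | 2 pending]
  bind d := a
step 5: unify a ~ (a -> a)  [subst: {c:=d, d:=a} | 1 pending]
  occurs-check fail: a in (a -> a)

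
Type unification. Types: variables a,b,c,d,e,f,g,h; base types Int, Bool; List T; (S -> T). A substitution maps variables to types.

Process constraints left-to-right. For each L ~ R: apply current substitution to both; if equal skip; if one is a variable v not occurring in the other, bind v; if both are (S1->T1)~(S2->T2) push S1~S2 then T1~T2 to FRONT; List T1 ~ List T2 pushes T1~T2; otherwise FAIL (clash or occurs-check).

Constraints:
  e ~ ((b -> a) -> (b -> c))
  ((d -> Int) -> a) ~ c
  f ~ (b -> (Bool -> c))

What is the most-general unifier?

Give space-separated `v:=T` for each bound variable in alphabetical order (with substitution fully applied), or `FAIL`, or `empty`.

step 1: unify e ~ ((b -> a) -> (b -> c))  [subst: {-} | 2 pending]
  bind e := ((b -> a) -> (b -> c))
step 2: unify ((d -> Int) -> a) ~ c  [subst: {e:=((b -> a) -> (b -> c))} | 1 pending]
  bind c := ((d -> Int) -> a)
step 3: unify f ~ (b -> (Bool -> ((d -> Int) -> a)))  [subst: {e:=((b -> a) -> (b -> c)), c:=((d -> Int) -> a)} | 0 pending]
  bind f := (b -> (Bool -> ((d -> Int) -> a)))

Answer: c:=((d -> Int) -> a) e:=((b -> a) -> (b -> ((d -> Int) -> a))) f:=(b -> (Bool -> ((d -> Int) -> a)))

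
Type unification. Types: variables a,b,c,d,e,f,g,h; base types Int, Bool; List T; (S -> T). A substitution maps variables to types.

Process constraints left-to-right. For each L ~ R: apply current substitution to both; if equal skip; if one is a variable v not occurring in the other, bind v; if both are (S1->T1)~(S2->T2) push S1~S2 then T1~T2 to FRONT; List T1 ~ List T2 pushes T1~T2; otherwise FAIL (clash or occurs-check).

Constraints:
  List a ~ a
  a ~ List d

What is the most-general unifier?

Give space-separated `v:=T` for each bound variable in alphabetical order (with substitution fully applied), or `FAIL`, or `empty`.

step 1: unify List a ~ a  [subst: {-} | 1 pending]
  occurs-check fail

Answer: FAIL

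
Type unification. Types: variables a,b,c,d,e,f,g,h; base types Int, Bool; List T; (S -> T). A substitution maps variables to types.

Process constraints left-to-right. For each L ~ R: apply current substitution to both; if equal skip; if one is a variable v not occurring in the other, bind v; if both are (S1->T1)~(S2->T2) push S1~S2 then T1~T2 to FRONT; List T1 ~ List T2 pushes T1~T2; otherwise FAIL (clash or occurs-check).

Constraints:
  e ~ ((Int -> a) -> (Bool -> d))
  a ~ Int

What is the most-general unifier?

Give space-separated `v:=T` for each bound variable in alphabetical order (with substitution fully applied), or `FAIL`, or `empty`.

Answer: a:=Int e:=((Int -> Int) -> (Bool -> d))

Derivation:
step 1: unify e ~ ((Int -> a) -> (Bool -> d))  [subst: {-} | 1 pending]
  bind e := ((Int -> a) -> (Bool -> d))
step 2: unify a ~ Int  [subst: {e:=((Int -> a) -> (Bool -> d))} | 0 pending]
  bind a := Int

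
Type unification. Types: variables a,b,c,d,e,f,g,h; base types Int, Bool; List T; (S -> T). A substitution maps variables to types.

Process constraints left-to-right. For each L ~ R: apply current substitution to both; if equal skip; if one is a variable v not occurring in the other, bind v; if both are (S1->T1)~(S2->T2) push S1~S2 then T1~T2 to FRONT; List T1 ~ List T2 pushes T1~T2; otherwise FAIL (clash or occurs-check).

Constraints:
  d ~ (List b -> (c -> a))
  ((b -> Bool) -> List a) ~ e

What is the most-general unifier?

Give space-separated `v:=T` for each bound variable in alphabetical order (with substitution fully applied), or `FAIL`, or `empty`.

Answer: d:=(List b -> (c -> a)) e:=((b -> Bool) -> List a)

Derivation:
step 1: unify d ~ (List b -> (c -> a))  [subst: {-} | 1 pending]
  bind d := (List b -> (c -> a))
step 2: unify ((b -> Bool) -> List a) ~ e  [subst: {d:=(List b -> (c -> a))} | 0 pending]
  bind e := ((b -> Bool) -> List a)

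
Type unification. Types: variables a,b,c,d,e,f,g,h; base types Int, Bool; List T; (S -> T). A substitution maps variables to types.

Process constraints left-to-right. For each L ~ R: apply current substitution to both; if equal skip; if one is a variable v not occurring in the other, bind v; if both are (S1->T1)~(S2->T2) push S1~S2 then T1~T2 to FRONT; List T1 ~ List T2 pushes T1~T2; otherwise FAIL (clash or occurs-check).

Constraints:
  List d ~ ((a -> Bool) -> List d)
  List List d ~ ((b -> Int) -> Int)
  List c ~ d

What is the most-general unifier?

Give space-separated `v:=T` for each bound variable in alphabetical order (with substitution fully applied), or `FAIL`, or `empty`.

Answer: FAIL

Derivation:
step 1: unify List d ~ ((a -> Bool) -> List d)  [subst: {-} | 2 pending]
  clash: List d vs ((a -> Bool) -> List d)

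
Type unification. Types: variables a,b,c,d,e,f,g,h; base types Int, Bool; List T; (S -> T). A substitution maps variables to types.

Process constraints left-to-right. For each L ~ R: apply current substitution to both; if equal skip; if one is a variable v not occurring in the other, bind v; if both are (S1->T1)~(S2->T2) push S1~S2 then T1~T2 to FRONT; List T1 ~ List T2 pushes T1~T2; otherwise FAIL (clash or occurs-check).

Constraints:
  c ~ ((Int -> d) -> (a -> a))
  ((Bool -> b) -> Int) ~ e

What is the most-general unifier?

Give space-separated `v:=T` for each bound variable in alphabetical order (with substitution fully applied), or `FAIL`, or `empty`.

Answer: c:=((Int -> d) -> (a -> a)) e:=((Bool -> b) -> Int)

Derivation:
step 1: unify c ~ ((Int -> d) -> (a -> a))  [subst: {-} | 1 pending]
  bind c := ((Int -> d) -> (a -> a))
step 2: unify ((Bool -> b) -> Int) ~ e  [subst: {c:=((Int -> d) -> (a -> a))} | 0 pending]
  bind e := ((Bool -> b) -> Int)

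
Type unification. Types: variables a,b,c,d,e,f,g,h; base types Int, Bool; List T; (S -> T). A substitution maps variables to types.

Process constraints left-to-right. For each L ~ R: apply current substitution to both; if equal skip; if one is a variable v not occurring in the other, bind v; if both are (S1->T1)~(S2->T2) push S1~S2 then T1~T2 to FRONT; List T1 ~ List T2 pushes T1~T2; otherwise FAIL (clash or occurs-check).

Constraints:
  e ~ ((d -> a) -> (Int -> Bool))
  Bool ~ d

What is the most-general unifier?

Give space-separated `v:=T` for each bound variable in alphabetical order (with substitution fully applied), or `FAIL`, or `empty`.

step 1: unify e ~ ((d -> a) -> (Int -> Bool))  [subst: {-} | 1 pending]
  bind e := ((d -> a) -> (Int -> Bool))
step 2: unify Bool ~ d  [subst: {e:=((d -> a) -> (Int -> Bool))} | 0 pending]
  bind d := Bool

Answer: d:=Bool e:=((Bool -> a) -> (Int -> Bool))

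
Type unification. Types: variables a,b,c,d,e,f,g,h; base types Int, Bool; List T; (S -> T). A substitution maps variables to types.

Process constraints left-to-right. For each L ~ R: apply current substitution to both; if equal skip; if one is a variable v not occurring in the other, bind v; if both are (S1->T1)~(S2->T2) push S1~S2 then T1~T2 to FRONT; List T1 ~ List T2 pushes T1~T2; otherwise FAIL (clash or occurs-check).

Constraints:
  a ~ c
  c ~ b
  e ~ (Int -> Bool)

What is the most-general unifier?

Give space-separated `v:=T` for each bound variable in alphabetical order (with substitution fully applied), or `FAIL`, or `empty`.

step 1: unify a ~ c  [subst: {-} | 2 pending]
  bind a := c
step 2: unify c ~ b  [subst: {a:=c} | 1 pending]
  bind c := b
step 3: unify e ~ (Int -> Bool)  [subst: {a:=c, c:=b} | 0 pending]
  bind e := (Int -> Bool)

Answer: a:=b c:=b e:=(Int -> Bool)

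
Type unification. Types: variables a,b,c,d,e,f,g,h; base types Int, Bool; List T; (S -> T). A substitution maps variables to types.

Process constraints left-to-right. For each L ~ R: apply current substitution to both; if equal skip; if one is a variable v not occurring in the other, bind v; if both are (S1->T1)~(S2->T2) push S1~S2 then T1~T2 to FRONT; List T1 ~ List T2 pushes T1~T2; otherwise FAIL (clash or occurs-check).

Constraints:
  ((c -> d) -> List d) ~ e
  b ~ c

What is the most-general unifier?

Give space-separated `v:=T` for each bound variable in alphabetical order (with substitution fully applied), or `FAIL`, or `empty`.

Answer: b:=c e:=((c -> d) -> List d)

Derivation:
step 1: unify ((c -> d) -> List d) ~ e  [subst: {-} | 1 pending]
  bind e := ((c -> d) -> List d)
step 2: unify b ~ c  [subst: {e:=((c -> d) -> List d)} | 0 pending]
  bind b := c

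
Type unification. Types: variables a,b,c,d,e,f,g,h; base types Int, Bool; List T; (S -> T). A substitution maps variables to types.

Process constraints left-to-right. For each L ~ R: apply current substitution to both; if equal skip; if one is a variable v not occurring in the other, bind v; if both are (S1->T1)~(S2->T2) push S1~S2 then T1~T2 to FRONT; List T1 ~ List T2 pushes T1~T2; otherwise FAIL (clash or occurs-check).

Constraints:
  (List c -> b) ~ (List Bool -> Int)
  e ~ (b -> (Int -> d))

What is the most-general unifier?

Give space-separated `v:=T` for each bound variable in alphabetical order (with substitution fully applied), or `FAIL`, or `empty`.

step 1: unify (List c -> b) ~ (List Bool -> Int)  [subst: {-} | 1 pending]
  -> decompose arrow: push List c~List Bool, b~Int
step 2: unify List c ~ List Bool  [subst: {-} | 2 pending]
  -> decompose List: push c~Bool
step 3: unify c ~ Bool  [subst: {-} | 2 pending]
  bind c := Bool
step 4: unify b ~ Int  [subst: {c:=Bool} | 1 pending]
  bind b := Int
step 5: unify e ~ (Int -> (Int -> d))  [subst: {c:=Bool, b:=Int} | 0 pending]
  bind e := (Int -> (Int -> d))

Answer: b:=Int c:=Bool e:=(Int -> (Int -> d))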